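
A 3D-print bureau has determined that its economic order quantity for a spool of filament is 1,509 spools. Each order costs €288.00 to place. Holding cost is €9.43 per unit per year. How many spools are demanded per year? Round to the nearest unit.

The basic EOQ model gives Q* = √(2DS/H); rearrange for the unknown.
From Q* = √(2DS/H): D = Q*²H / (2S) = 1,509² × 9.43 / (2 × 288) = 37279.295.

D ≈ 37,279 spools per year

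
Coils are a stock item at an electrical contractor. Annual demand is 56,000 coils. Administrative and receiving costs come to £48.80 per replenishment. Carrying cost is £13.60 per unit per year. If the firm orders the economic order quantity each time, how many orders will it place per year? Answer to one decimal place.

N ≈ 88.3 orders per year

The optimal lot size = √(2DS/H) = √(2 × 56,000 × 48.8 / 13.6) ≈ 633.94.
Orders per year = D / Q* = 56,000 / 633.94 ≈ 88.336.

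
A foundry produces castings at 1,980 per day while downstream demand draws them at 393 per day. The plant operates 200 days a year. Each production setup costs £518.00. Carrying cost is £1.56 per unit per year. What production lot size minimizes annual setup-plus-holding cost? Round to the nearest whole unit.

Annual demand D = 393 × 200 = 78,600.
Production build-up factor (1 − d/p) = 1 − 393/1,980 = 0.8015.
Q* = √(2DS / (H(1 − d/p))) = √(2 × 78,600 × 518 / (1.56 × 0.8015)).
= √(81,429,600 / 1.2504) ≈ 8069.990.

Q* ≈ 8,070 castings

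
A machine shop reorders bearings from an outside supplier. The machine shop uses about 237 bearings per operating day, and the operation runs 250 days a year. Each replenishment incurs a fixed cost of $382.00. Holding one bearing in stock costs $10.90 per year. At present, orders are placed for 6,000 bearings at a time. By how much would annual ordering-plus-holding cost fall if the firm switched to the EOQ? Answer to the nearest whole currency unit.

Annual demand D = 237 × 250 = 59,250.
EOQ = √(2DS/H) = √(2 × 59,250 × 382 / 10.9) ≈ 2037.88.
Cost at Q* = (D/Q*)S + (Q*/2)H = √(2DSH) ≈ $22,212.84.
Cost at Q = 6,000: (59,250/6,000)×382 + (6,000/2)×10.9 = $3,772.25 + $32,700.00 = $36,472.25.
Excess = $36,472.25 − $22,212.84 = $14,259.41.

Extra cost ≈ $14,259 per year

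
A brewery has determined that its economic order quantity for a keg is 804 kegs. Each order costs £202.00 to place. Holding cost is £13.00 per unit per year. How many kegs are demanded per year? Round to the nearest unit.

D ≈ 20,801 kegs per year

The basic EOQ model gives Q* = √(2DS/H); rearrange for the unknown.
From Q* = √(2DS/H): D = Q*²H / (2S) = 804² × 13 / (2 × 202) = 20800.515.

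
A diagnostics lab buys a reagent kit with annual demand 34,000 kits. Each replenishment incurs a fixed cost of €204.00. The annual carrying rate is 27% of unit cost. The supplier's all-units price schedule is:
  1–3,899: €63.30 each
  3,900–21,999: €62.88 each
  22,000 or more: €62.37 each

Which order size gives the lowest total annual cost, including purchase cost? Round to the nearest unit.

Q* ≈ 901 kits

Holding cost per unit per year at price C is H = 0.27·C.
Candidates are each tier's EOQ (if it falls in that tier) and each price-break quantity.
EOQ at €63.30 = 900.9 (feasible in tier 1): TC = 34,000×€63.30 + (34,000/900.9)×204 + (900.9/2)×0.27×€63.30 = €2,167,597.61.
EOQ at €62.88 = 903.9 < 3900, so use break Q=3900: TC = 34,000×€62.88 + (34,000/3900.0)×204 + (3900.0/2)×0.27×€62.88 = €2,172,804.78.
EOQ at €62.37 = 907.6 < 22000, so use break Q=22000: TC = 34,000×€62.37 + (34,000/22000.0)×204 + (22000.0/2)×0.27×€62.37 = €2,306,134.17.
Lowest total cost is €2,167,597.61 at Q = 900.9.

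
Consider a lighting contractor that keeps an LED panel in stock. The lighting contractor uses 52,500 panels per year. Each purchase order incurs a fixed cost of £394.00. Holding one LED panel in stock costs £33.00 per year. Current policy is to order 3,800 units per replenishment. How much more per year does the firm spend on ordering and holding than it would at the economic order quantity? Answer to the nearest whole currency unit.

Extra cost ≈ £31,195 per year

EOQ = √(2DS/H) = √(2 × 52,500 × 394 / 33) ≈ 1119.66.
Cost at Q* = (D/Q*)S + (Q*/2)H = √(2DSH) ≈ £36,948.75.
Cost at Q = 3,800: (52,500/3,800)×394 + (3,800/2)×33 = £5,443.42 + £62,700.00 = £68,143.42.
Excess = £68,143.42 − £36,948.75 = £31,194.67.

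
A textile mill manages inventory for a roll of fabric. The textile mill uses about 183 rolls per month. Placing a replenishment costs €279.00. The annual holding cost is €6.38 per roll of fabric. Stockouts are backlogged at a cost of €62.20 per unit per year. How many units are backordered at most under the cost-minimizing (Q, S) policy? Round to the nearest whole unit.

S* ≈ 43 rolls

Annual demand D = 183 × 12 = 2,196.
With planned backorders, Q* = √(2DS/H) · √((H+B)/B).
√(2DS/H) = √(2 × 2,196 × 279 / 6.38) = 438.251.
√((H+B)/B) = √((6.38+62.2)/62.2) = 1.0500.
Q* ≈ 460.179.
S* = Q* · H/(H+B) = 460.179 × 6.38/68.58 ≈ 42.810.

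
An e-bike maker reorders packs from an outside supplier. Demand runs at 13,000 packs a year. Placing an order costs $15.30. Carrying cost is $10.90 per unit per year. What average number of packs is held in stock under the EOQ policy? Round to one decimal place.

Average inventory ≈ 95.5 packs

The optimal lot size = √(2DS/H) = √(2 × 13,000 × 15.3 / 10.9) ≈ 191.04.
Average inventory = Q*/2 ≈ 191.04 / 2 = 95.519.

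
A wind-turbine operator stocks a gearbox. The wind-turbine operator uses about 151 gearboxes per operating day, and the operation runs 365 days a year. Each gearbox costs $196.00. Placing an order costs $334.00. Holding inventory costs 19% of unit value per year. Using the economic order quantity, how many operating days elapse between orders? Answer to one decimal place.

T ≈ 6.6 days

Annual demand D = 151 × 365 = 55,115.
Holding cost H = 0.19 × $196.00 = $37.2400 per unit per year.
Q* = √(2DS/H) = √(2 × 55,115 × 334 / 37.24) ≈ 994.30.
Cycle time = Q*/D × 365 = 994.30 / 55,115 × 365 ≈ 6.585 days.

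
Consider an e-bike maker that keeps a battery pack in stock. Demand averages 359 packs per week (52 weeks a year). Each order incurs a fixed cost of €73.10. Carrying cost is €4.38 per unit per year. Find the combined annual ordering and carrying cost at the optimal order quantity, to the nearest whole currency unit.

TC* ≈ €3,457

Annual demand D = 359 × 52 = 18,668.
Q* = √(2DS/H) = √(2 × 18,668 × 73.1 / 4.38) ≈ 789.38.
At the optimum the two cost components are equal, so total cost = 2·(Q*/2)H = Q*·H.
Minimum total = √(2DSH) = √(2 × 18,668 × 73.1 × 4.38) ≈ 3457.480.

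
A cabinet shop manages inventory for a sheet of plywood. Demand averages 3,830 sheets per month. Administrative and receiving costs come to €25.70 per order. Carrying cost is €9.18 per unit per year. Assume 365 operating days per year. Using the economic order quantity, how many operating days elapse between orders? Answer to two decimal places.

Annual demand D = 3,830 × 12 = 45,960.
The optimal lot size = √(2DS/H) = √(2 × 45,960 × 25.7 / 9.18) ≈ 507.28.
Cycle time = Q*/D × 365 = 507.28 / 45,960 × 365 ≈ 4.029 days.

T ≈ 4.03 days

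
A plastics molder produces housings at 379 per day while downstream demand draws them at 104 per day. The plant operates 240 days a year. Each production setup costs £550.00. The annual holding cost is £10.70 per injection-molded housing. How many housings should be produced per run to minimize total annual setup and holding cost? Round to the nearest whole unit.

Q* ≈ 1,881 housings

Annual demand D = 104 × 240 = 24,960.
Production build-up factor (1 − d/p) = 1 − 104/379 = 0.7256.
Q* = √(2DS / (H(1 − d/p))) = √(2 × 24,960 × 550 / (10.7 × 0.7256)).
= √(27,456,000 / 7.7639) ≈ 1880.529.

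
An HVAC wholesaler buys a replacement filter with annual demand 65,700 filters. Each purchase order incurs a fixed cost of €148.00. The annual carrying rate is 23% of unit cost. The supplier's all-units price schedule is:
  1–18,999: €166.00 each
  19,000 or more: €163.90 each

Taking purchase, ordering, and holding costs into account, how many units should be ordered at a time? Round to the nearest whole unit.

Holding cost per unit per year at price C is H = 0.23·C.
For each price level, check whether its EOQ is feasible; otherwise the best quantity at that price is the breakpoint.
EOQ at €166.00 = 713.7 (feasible in tier 1): TC = 65,700×€166.00 + (65,700/713.7)×148 + (713.7/2)×0.23×€166.00 = €10,933,448.74.
EOQ at €163.90 = 718.2 < 19000, so use break Q=19000: TC = 65,700×€163.90 + (65,700/19000.0)×148 + (19000.0/2)×0.23×€163.90 = €11,126,863.27.
Lowest total cost is €10,933,448.74 at Q = 713.7.

Q* ≈ 714 filters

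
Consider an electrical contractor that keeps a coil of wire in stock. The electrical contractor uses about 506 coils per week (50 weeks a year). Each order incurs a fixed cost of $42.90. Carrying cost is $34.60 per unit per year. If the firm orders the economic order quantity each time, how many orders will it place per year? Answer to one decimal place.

Annual demand D = 506 × 50 = 25,300.
Q* = √(2DS/H) = √(2 × 25,300 × 42.9 / 34.6) ≈ 250.48.
Orders per year = D / Q* = 25,300 / 250.48 ≈ 101.008.

N ≈ 101.0 orders per year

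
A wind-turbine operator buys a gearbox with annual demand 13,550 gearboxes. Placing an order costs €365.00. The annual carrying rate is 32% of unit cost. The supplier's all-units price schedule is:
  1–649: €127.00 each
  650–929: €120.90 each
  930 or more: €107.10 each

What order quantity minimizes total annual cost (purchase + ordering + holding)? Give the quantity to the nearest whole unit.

Holding cost per unit per year at price C is H = 0.32·C.
For each price level, check whether its EOQ is feasible; otherwise the best quantity at that price is the breakpoint.
EOQ at €127.00 = 493.3 (feasible in tier 1): TC = 13,550×€127.00 + (13,550/493.3)×365 + (493.3/2)×0.32×€127.00 = €1,740,899.70.
EOQ at €120.90 = 505.6 < 650, so use break Q=650: TC = 13,550×€120.90 + (13,550/650.0)×365 + (650.0/2)×0.32×€120.90 = €1,658,377.45.
EOQ at €107.10 = 537.2 < 930, so use break Q=930: TC = 13,550×€107.10 + (13,550/930.0)×365 + (930.0/2)×0.32×€107.10 = €1,472,459.49.
Lowest total cost is €1,472,459.49 at Q = 930.0.

Q* ≈ 930 gearboxes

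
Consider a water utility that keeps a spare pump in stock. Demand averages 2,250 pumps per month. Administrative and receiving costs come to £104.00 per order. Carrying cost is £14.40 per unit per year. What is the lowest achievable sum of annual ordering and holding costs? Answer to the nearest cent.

TC* ≈ £8,992.80

Annual demand D = 2,250 × 12 = 27,000.
The optimal lot size = √(2DS/H) = √(2 × 27,000 × 104 / 14.4) ≈ 624.50.
At Q*, ordering cost (D/Q*)S equals holding cost (Q*/2)H, each = √(DSH/2).
Minimum total = √(2DSH) = √(2 × 27,000 × 104 × 14.4) ≈ 8992.797.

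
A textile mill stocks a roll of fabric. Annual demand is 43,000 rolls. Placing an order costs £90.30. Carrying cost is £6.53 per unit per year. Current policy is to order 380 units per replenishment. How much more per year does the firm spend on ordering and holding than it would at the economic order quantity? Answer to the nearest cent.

EOQ = √(2DS/H) = √(2 × 43,000 × 90.3 / 6.53) ≈ 1090.53.
Cost at Q* = (D/Q*)S + (Q*/2)H = √(2DSH) ≈ £7,121.14.
Cost at Q = 380: (43,000/380)×90.3 + (380/2)×6.53 = £10,218.16 + £1,240.70 = £11,458.86.
Excess = £11,458.86 − £7,121.14 = £4,337.72.

Extra cost ≈ £4,337.72 per year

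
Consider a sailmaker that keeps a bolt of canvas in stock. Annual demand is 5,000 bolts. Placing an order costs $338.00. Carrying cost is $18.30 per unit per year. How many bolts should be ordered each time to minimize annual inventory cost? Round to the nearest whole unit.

EOQ = √(2DS / H) = √(2 × 5,000 × 338 / 18.3).
= √(3,380,000 / 18.3) = √184,699.4536 ≈ 429.767.

Q* ≈ 430 bolts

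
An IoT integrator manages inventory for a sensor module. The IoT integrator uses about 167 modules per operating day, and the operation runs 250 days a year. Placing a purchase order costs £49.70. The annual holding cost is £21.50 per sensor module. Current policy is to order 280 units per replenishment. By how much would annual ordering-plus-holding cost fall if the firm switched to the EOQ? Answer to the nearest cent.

Extra cost ≈ £974.78 per year

Annual demand D = 167 × 250 = 41,750.
EOQ = √(2DS/H) = √(2 × 41,750 × 49.7 / 21.5) ≈ 439.34.
Cost at Q* = (D/Q*)S + (Q*/2)H = √(2DSH) ≈ £9,445.84.
Cost at Q = 280: (41,750/280)×49.7 + (280/2)×21.5 = £7,410.63 + £3,010.00 = £10,420.62.
Excess = £10,420.62 − £9,445.84 = £974.78.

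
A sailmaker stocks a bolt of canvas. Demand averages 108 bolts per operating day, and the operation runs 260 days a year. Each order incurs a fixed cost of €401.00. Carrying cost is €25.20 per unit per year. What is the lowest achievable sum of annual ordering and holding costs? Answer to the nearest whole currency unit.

TC* ≈ €23,822

Annual demand D = 108 × 260 = 28,080.
The optimal lot size = √(2DS/H) = √(2 × 28,080 × 401 / 25.2) ≈ 945.33.
At Q*, ordering cost (D/Q*)S equals holding cost (Q*/2)H, each = √(DSH/2).
Minimum total = √(2DSH) = √(2 × 28,080 × 401 × 25.2) ≈ 23822.427.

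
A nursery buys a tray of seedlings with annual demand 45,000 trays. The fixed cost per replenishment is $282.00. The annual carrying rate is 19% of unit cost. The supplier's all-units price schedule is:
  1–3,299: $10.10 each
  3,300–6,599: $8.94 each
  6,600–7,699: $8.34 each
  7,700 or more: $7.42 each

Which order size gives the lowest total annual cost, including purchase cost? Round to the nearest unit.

Q* ≈ 7,700 trays

Holding cost per unit per year at price C is H = 0.19·C.
Evaluate total cost at each tier's feasible EOQ or, if the EOQ is below the tier, at the tier's minimum quantity.
Tier 1 ($10.10): EOQ = 3636.7 exceeds tier's upper bound 3299, so this tier is dominated.
EOQ at $8.94 = 3865.5 (feasible in tier 2): TC = 45,000×$8.94 + (45,000/3865.5)×282 + (3865.5/2)×0.19×$8.94 = $408,865.86.
EOQ at $8.34 = 4002.1 < 6600, so use break Q=6600: TC = 45,000×$8.34 + (45,000/6600.0)×282 + (6600.0/2)×0.19×$8.34 = $382,451.91.
EOQ at $7.42 = 4242.9 < 7700, so use break Q=7700: TC = 45,000×$7.42 + (45,000/7700.0)×282 + (7700.0/2)×0.19×$7.42 = $340,975.78.
Lowest total cost is $340,975.78 at Q = 7700.0.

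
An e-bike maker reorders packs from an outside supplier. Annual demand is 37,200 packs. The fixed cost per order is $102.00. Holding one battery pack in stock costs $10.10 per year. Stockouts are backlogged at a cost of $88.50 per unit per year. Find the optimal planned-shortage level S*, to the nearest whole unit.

With planned backorders, Q* = √(2DS/H) · √((H+B)/B).
√(2DS/H) = √(2 × 37,200 × 102 / 10.1) = 866.814.
√((H+B)/B) = √((10.1+88.5)/88.5) = 1.0555.
Q* ≈ 914.940.
S* = Q* · H/(H+B) = 914.940 × 10.1/98.6 ≈ 93.721.

S* ≈ 94 packs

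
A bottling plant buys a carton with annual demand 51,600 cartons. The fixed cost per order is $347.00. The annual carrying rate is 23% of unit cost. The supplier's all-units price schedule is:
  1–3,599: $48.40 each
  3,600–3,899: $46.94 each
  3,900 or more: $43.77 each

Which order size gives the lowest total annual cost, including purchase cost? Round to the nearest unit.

Q* ≈ 3,900 cartons

Holding cost per unit per year at price C is H = 0.23·C.
For each price level, check whether its EOQ is feasible; otherwise the best quantity at that price is the breakpoint.
EOQ at $48.40 = 1793.6 (feasible in tier 1): TC = 51,600×$48.40 + (51,600/1793.6)×347 + (1793.6/2)×0.23×$48.40 = $2,517,406.01.
EOQ at $46.94 = 1821.2 < 3600, so use break Q=3600: TC = 51,600×$46.94 + (51,600/3600.0)×347 + (3600.0/2)×0.23×$46.94 = $2,446,510.83.
EOQ at $43.77 = 1886.0 < 3900, so use break Q=3900: TC = 51,600×$43.77 + (51,600/3900.0)×347 + (3900.0/2)×0.23×$43.77 = $2,282,753.92.
Lowest total cost is $2,282,753.92 at Q = 3900.0.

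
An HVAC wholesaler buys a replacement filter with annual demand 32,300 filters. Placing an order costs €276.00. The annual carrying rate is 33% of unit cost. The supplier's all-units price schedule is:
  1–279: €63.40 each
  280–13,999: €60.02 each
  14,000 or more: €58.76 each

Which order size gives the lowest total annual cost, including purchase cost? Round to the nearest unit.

Holding cost per unit per year at price C is H = 0.33·C.
For each price level, check whether its EOQ is feasible; otherwise the best quantity at that price is the breakpoint.
Tier 1 (€63.40): EOQ = 923.1 exceeds tier's upper bound 279, so this tier is dominated.
EOQ at €60.02 = 948.8 (feasible in tier 2): TC = 32,300×€60.02 + (32,300/948.8)×276 + (948.8/2)×0.33×€60.02 = €1,957,438.12.
EOQ at €58.76 = 958.9 < 14000, so use break Q=14000: TC = 32,300×€58.76 + (32,300/14000.0)×276 + (14000.0/2)×0.33×€58.76 = €2,034,320.37.
Lowest total cost is €1,957,438.12 at Q = 948.8.

Q* ≈ 949 filters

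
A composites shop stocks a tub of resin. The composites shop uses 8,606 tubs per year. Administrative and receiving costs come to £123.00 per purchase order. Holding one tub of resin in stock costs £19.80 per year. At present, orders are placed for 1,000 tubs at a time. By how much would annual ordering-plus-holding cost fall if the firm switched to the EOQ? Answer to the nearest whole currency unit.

Extra cost ≈ £4,484 per year

EOQ = √(2DS/H) = √(2 × 8,606 × 123 / 19.8) ≈ 326.99.
Cost at Q* = (D/Q*)S + (Q*/2)H = √(2DSH) ≈ £6,474.42.
Cost at Q = 1,000: (8,606/1,000)×123 + (1,000/2)×19.8 = £1,058.54 + £9,900.00 = £10,958.54.
Excess = £10,958.54 − £6,474.42 = £4,484.12.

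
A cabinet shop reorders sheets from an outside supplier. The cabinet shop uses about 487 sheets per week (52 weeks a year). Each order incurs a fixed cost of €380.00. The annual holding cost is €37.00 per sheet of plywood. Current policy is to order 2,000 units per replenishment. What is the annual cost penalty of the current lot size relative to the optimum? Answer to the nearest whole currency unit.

Extra cost ≈ €15,126 per year

Annual demand D = 487 × 52 = 25,324.
EOQ = √(2DS/H) = √(2 × 25,324 × 380 / 37) ≈ 721.23.
Cost at Q* = (D/Q*)S + (Q*/2)H = √(2DSH) ≈ €26,685.41.
Cost at Q = 2,000: (25,324/2,000)×380 + (2,000/2)×37 = €4,811.56 + €37,000.00 = €41,811.56.
Excess = €41,811.56 − €26,685.41 = €15,126.15.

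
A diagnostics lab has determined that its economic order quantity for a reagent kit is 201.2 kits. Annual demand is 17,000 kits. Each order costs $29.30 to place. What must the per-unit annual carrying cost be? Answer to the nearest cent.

H ≈ $24.61

The basic EOQ model gives Q* = √(2DS/H); rearrange for the unknown.
From Q* = √(2DS/H): H = 2DS / Q*² = 2 × 17,000 × 29.3 / 201.2² = 24.6088.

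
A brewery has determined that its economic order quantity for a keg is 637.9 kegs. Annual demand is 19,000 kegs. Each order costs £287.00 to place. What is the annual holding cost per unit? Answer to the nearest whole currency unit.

The basic EOQ model gives Q* = √(2DS/H); rearrange for the unknown.
From Q* = √(2DS/H): H = 2DS / Q*² = 2 × 19,000 × 287 / 637.9² = 26.8016.

H ≈ £27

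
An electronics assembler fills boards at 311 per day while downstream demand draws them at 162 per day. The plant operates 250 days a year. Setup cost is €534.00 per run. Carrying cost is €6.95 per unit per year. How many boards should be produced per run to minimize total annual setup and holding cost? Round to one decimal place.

Q* ≈ 3,604.2 boards

Annual demand D = 162 × 250 = 40,500.
Production build-up factor (1 − d/p) = 1 − 162/311 = 0.4791.
Q* = √(2DS / (H(1 − d/p))) = √(2 × 40,500 × 534 / (6.95 × 0.4791)).
= √(43,254,000 / 3.3297) ≈ 3604.191.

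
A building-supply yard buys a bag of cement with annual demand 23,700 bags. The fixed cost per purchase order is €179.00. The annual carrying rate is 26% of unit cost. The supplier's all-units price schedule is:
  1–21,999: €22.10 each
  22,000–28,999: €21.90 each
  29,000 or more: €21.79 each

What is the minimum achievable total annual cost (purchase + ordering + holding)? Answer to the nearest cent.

Holding cost per unit per year at price C is H = 0.26·C.
Candidates are each tier's EOQ (if it falls in that tier) and each price-break quantity.
EOQ at €22.10 = 1215.2 (feasible in tier 1): TC = 23,700×€22.10 + (23,700/1215.2)×179 + (1215.2/2)×0.26×€22.10 = €530,752.30.
EOQ at €21.90 = 1220.7 < 22000, so use break Q=22000: TC = 23,700×€21.90 + (23,700/22000.0)×179 + (22000.0/2)×0.26×€21.90 = €581,856.83.
EOQ at €21.79 = 1223.8 < 29000, so use break Q=29000: TC = 23,700×€21.79 + (23,700/29000.0)×179 + (29000.0/2)×0.26×€21.79 = €598,717.59.
Lowest total cost among the candidates is at Q = 1215.2.

TC* ≈ €530,752.30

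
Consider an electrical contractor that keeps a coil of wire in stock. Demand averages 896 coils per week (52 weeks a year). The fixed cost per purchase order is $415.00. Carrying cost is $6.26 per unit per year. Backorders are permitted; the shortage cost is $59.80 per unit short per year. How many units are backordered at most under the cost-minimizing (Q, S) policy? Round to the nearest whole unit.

Annual demand D = 896 × 52 = 46,592.
With planned backorders, Q* = √(2DS/H) · √((H+B)/B).
√(2DS/H) = √(2 × 46,592 × 415 / 6.26) = 2485.464.
√((H+B)/B) = √((6.26+59.8)/59.8) = 1.0510.
Q* ≈ 2612.319.
S* = Q* · H/(H+B) = 2612.319 × 6.26/66.06 ≈ 247.549.

S* ≈ 248 coils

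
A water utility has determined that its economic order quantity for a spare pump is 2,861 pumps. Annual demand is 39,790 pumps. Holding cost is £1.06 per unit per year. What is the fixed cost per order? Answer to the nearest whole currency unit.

S ≈ £109

The basic EOQ model gives Q* = √(2DS/H); rearrange for the unknown.
From Q* = √(2DS/H): S = Q*²H / (2D) = 2,861² × 1.06 / (2 × 39,790) = 109.0279.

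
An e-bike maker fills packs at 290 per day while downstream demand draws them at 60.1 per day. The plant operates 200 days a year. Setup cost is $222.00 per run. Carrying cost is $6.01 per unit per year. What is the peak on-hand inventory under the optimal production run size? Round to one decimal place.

I_max ≈ 839.0 packs

Annual demand D = 60.1 × 200 = 12,020.
Production build-up factor (1 − d/p) = 1 − 60.1/290 = 0.7928.
Q* = √(2DS / (H(1 − d/p))) = √(2 × 12,020 × 222 / (6.01 × 0.7928)).
= √(5,336,880 / 4.7645) ≈ 1058.366.
Maximum inventory = Q*(1 − d/p) = 1058.366 × 0.7928 ≈ 839.029.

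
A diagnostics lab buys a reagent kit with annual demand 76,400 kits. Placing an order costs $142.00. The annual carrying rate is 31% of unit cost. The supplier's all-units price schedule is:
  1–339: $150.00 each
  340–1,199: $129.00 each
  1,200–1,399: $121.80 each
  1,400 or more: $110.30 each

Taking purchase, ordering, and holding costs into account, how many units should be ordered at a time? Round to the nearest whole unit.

Holding cost per unit per year at price C is H = 0.31·C.
Candidates are each tier's EOQ (if it falls in that tier) and each price-break quantity.
Tier 1 ($150.00): EOQ = 683.1 exceeds tier's upper bound 339, so this tier is dominated.
EOQ at $129.00 = 736.6 (feasible in tier 2): TC = 76,400×$129.00 + (76,400/736.6)×142 + (736.6/2)×0.31×$129.00 = $9,885,056.53.
EOQ at $121.80 = 758.1 < 1200, so use break Q=1200: TC = 76,400×$121.80 + (76,400/1200.0)×142 + (1200.0/2)×0.31×$121.80 = $9,337,215.47.
EOQ at $110.30 = 796.6 < 1400, so use break Q=1400: TC = 76,400×$110.30 + (76,400/1400.0)×142 + (1400.0/2)×0.31×$110.30 = $8,458,604.24.
Lowest total cost is $8,458,604.24 at Q = 1400.0.

Q* ≈ 1,400 kits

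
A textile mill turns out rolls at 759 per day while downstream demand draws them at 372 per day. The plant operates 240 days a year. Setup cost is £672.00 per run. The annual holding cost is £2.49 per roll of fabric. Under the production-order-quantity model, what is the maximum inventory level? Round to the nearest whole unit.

Annual demand D = 372 × 240 = 89,280.
Production build-up factor (1 − d/p) = 1 − 372/759 = 0.5099.
Q* = √(2DS / (H(1 − d/p))) = √(2 × 89,280 × 672 / (2.49 × 0.5099)).
= √(119,992,320 / 1.2696) ≈ 9721.705.
Maximum inventory = Q*(1 − d/p) = 9721.705 × 0.5099 ≈ 4956.917.

I_max ≈ 4,957 rolls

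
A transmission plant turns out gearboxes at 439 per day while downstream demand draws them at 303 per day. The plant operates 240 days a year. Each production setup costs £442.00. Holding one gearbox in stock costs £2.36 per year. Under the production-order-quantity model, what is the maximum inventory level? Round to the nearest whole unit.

Annual demand D = 303 × 240 = 72,720.
Production build-up factor (1 − d/p) = 1 − 303/439 = 0.3098.
Q* = √(2DS / (H(1 − d/p))) = √(2 × 72,720 × 442 / (2.36 × 0.3098)).
= √(64,284,480 / 0.7311) ≈ 9376.913.
Maximum inventory = Q*(1 − d/p) = 9376.913 × 0.3098 ≈ 2904.921.

I_max ≈ 2,905 gearboxes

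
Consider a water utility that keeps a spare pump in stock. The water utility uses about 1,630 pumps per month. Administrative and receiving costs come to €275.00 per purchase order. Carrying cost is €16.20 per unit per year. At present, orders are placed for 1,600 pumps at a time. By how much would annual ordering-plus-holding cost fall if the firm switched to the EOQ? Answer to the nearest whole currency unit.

Extra cost ≈ €3,120 per year

Annual demand D = 1,630 × 12 = 19,560.
EOQ = √(2DS/H) = √(2 × 19,560 × 275 / 16.2) ≈ 814.91.
Cost at Q* = (D/Q*)S + (Q*/2)H = √(2DSH) ≈ €13,201.50.
Cost at Q = 1,600: (19,560/1,600)×275 + (1,600/2)×16.2 = €3,361.88 + €12,960.00 = €16,321.88.
Excess = €16,321.88 − €13,201.50 = €3,120.38.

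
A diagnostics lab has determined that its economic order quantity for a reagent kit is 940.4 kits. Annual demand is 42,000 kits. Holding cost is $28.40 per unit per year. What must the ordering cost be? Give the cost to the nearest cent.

Squaring Q* = √(2DS/H) gives Q*² = 2DS/H.
From Q* = √(2DS/H): S = Q*²H / (2D) = 940.4² × 28.4 / (2 × 42,000) = 298.9953.

S ≈ $299.00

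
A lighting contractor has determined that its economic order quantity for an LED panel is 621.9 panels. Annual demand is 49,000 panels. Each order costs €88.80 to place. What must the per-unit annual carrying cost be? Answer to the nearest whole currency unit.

H ≈ €23

The basic EOQ model gives Q* = √(2DS/H); rearrange for the unknown.
From Q* = √(2DS/H): H = 2DS / Q*² = 2 × 49,000 × 88.8 / 621.9² = 22.5008.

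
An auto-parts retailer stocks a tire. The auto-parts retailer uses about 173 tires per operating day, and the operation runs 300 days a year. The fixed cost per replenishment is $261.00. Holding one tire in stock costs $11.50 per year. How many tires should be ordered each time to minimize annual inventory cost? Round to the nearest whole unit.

Q* ≈ 1,535 tires

Annual demand D = 173 × 300 = 51,900.
EOQ = √(2DS / H) = √(2 × 51,900 × 261 / 11.5).
= √(27,091,800 / 11.5) = √2,355,808.6957 ≈ 1534.864.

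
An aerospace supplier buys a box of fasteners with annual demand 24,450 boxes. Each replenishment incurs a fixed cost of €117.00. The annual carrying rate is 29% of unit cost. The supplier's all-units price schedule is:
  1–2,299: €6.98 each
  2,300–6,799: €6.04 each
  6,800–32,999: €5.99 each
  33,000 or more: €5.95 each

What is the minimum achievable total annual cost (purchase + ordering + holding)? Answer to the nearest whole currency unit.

Holding cost per unit per year at price C is H = 0.29·C.
Evaluate total cost at each tier's feasible EOQ or, if the EOQ is below the tier, at the tier's minimum quantity.
EOQ at €6.98 = 1681.2 (feasible in tier 1): TC = 24,450×€6.98 + (24,450/1681.2)×117 + (1681.2/2)×0.29×€6.98 = €174,064.09.
EOQ at €6.04 = 1807.3 < 2300, so use break Q=2300: TC = 24,450×€6.04 + (24,450/2300.0)×117 + (2300.0/2)×0.29×€6.04 = €150,936.10.
EOQ at €5.99 = 1814.8 < 6800, so use break Q=6800: TC = 24,450×€5.99 + (24,450/6800.0)×117 + (6800.0/2)×0.29×€5.99 = €152,782.32.
EOQ at €5.95 = 1820.9 < 33000, so use break Q=33000: TC = 24,450×€5.95 + (24,450/33000.0)×117 + (33000.0/2)×0.29×€5.95 = €174,034.94.
Lowest total cost among the candidates is at Q = 2300.0.

TC* ≈ €150,936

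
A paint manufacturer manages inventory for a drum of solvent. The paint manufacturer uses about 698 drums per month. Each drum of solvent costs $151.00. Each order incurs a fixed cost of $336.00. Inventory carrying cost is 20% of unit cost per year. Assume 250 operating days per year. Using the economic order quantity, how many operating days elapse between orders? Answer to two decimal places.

Annual demand D = 698 × 12 = 8,376.
Holding cost H = 0.20 × $151.00 = $30.2000 per unit per year.
The optimal lot size = √(2DS/H) = √(2 × 8,376 × 336 / 30.2) ≈ 431.72.
Cycle time = Q*/D × 250 = 431.72 / 8,376 × 250 ≈ 12.886 days.

T ≈ 12.89 days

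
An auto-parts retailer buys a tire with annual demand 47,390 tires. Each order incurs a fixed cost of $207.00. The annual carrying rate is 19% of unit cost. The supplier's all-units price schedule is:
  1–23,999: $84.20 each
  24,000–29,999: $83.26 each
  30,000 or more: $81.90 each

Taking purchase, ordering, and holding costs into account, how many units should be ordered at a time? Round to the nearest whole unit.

Q* ≈ 1,107 tires

Holding cost per unit per year at price C is H = 0.19·C.
For each price level, check whether its EOQ is feasible; otherwise the best quantity at that price is the breakpoint.
EOQ at $84.20 = 1107.4 (feasible in tier 1): TC = 47,390×$84.20 + (47,390/1107.4)×207 + (1107.4/2)×0.19×$84.20 = $4,007,954.44.
EOQ at $83.26 = 1113.6 < 24000, so use break Q=24000: TC = 47,390×$83.26 + (47,390/24000.0)×207 + (24000.0/2)×0.19×$83.26 = $4,135,932.94.
EOQ at $81.90 = 1122.9 < 30000, so use break Q=30000: TC = 47,390×$81.90 + (47,390/30000.0)×207 + (30000.0/2)×0.19×$81.90 = $4,114,982.99.
Lowest total cost is $4,007,954.44 at Q = 1107.4.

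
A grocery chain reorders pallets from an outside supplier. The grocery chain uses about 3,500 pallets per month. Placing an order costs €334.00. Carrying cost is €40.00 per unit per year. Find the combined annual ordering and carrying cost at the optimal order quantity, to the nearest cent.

Annual demand D = 3,500 × 12 = 42,000.
The optimal lot size = √(2DS/H) = √(2 × 42,000 × 334 / 40) ≈ 837.50.
At Q*, ordering cost (D/Q*)S equals holding cost (Q*/2)H, each = √(DSH/2).
Minimum total = √(2DSH) = √(2 × 42,000 × 334 × 40) ≈ 33499.851.

TC* ≈ €33,499.85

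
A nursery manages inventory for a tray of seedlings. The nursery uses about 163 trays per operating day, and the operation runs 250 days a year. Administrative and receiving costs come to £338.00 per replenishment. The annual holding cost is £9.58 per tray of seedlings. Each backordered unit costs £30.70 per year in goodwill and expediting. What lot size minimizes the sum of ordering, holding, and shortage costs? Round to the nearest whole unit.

Q* ≈ 1,942 trays

Annual demand D = 163 × 250 = 40,750.
With planned backorders, Q* = √(2DS/H) · √((H+B)/B).
√(2DS/H) = √(2 × 40,750 × 338 / 9.58) = 1695.721.
√((H+B)/B) = √((9.58+30.7)/30.7) = 1.1454.
Q* ≈ 1942.361.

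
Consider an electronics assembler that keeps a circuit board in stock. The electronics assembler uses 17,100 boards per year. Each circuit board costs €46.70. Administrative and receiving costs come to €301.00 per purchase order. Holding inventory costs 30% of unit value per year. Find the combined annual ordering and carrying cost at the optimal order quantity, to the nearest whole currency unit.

TC* ≈ €12,009

Holding cost H = 0.30 × €46.70 = €14.0100 per unit per year.
Q* = √(2DS/H) = √(2 × 17,100 × 301 / 14.01) ≈ 857.19.
At Q*, ordering cost (D/Q*)S equals holding cost (Q*/2)H, each = √(DSH/2).
Minimum total = √(2DSH) = √(2 × 17,100 × 301 × 14.01) ≈ 12009.236.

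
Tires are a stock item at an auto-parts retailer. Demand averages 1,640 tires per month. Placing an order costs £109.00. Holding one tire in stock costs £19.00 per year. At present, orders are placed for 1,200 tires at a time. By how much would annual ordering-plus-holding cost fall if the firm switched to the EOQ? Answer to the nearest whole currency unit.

Annual demand D = 1,640 × 12 = 19,680.
EOQ = √(2DS/H) = √(2 × 19,680 × 109 / 19) ≈ 475.19.
Cost at Q* = (D/Q*)S + (Q*/2)H = √(2DSH) ≈ £9,028.54.
Cost at Q = 1,200: (19,680/1,200)×109 + (1,200/2)×19 = £1,787.60 + £11,400.00 = £13,187.60.
Excess = £13,187.60 − £9,028.54 = £4,159.06.

Extra cost ≈ £4,159 per year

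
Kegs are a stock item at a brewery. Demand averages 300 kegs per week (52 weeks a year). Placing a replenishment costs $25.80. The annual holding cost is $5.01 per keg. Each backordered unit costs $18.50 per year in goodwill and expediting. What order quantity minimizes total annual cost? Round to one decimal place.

Q* ≈ 451.9 kegs

Annual demand D = 300 × 52 = 15,600.
With planned backorders, Q* = √(2DS/H) · √((H+B)/B).
√(2DS/H) = √(2 × 15,600 × 25.8 / 5.01) = 400.837.
√((H+B)/B) = √((5.01+18.5)/18.5) = 1.1273.
Q* ≈ 451.865.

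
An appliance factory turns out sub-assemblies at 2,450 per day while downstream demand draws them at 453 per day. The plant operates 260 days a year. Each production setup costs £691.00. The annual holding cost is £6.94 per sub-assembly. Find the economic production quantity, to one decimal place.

Annual demand D = 453 × 260 = 117,780.
Production build-up factor (1 − d/p) = 1 − 453/2,450 = 0.8151.
Q* = √(2DS / (H(1 − d/p))) = √(2 × 117,780 × 691 / (6.94 × 0.8151)).
= √(162,771,960 / 5.6568) ≈ 5364.189.

Q* ≈ 5,364.2 sub-assemblies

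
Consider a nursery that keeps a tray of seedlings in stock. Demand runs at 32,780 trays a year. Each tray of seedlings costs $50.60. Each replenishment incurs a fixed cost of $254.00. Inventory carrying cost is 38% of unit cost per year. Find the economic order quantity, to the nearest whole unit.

Q* ≈ 931 trays

Holding cost H = 0.38 × $50.60 = $19.2280 per unit per year.
EOQ = √(2DS / H) = √(2 × 32,780 × 254 / 19.228).
= √(16,652,240 / 19.228) = √866,041.1899 ≈ 930.613.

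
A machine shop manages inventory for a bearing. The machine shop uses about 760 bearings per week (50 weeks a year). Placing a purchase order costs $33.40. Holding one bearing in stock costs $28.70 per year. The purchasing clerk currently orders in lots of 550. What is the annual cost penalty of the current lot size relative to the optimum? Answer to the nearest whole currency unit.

Extra cost ≈ $1,665 per year

Annual demand D = 760 × 50 = 38,000.
EOQ = √(2DS/H) = √(2 × 38,000 × 33.4 / 28.7) ≈ 297.40.
Cost at Q* = (D/Q*)S + (Q*/2)H = √(2DSH) ≈ $8,535.34.
Cost at Q = 550: (38,000/550)×33.4 + (550/2)×28.7 = $2,307.64 + $7,892.50 = $10,200.14.
Excess = $10,200.14 − $8,535.34 = $1,664.79.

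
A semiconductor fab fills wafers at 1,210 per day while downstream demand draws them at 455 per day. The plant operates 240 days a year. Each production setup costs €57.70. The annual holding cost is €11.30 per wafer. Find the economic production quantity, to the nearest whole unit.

Q* ≈ 1,337 wafers

Annual demand D = 455 × 240 = 109,200.
Production build-up factor (1 − d/p) = 1 − 455/1,210 = 0.6240.
Q* = √(2DS / (H(1 − d/p))) = √(2 × 109,200 × 57.7 / (11.3 × 0.6240)).
= √(12,601,680 / 7.0508) ≈ 1336.885.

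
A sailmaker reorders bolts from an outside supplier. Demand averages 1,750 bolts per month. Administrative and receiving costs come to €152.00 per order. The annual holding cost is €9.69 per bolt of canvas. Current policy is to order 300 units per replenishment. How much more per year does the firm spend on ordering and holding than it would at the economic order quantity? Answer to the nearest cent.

Annual demand D = 1,750 × 12 = 21,000.
EOQ = √(2DS/H) = √(2 × 21,000 × 152 / 9.69) ≈ 811.68.
Cost at Q* = (D/Q*)S + (Q*/2)H = √(2DSH) ≈ €7,865.17.
Cost at Q = 300: (21,000/300)×152 + (300/2)×9.69 = €10,640.00 + €1,453.50 = €12,093.50.
Excess = €12,093.50 − €7,865.17 = €4,228.33.

Extra cost ≈ €4,228.33 per year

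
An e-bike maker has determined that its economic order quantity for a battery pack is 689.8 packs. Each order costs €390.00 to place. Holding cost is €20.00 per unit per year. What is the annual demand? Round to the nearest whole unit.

Invert the EOQ relation Q*² = 2DS/H.
From Q* = √(2DS/H): D = Q*²H / (2S) = 689.8² × 20 / (2 × 390) = 12200.616.

D ≈ 12,201 packs per year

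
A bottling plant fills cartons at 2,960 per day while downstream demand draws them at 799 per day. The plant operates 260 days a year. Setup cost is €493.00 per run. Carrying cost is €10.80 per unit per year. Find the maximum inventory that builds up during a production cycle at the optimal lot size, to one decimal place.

I_max ≈ 3,721.1 cartons

Annual demand D = 799 × 260 = 207,740.
Production build-up factor (1 − d/p) = 1 − 799/2,960 = 0.7301.
Q* = √(2DS / (H(1 − d/p))) = √(2 × 207,740 × 493 / (10.8 × 0.7301)).
= √(204,831,640 / 7.8847) ≈ 5096.888.
Maximum inventory = Q*(1 − d/p) = 5096.888 × 0.7301 ≈ 3721.073.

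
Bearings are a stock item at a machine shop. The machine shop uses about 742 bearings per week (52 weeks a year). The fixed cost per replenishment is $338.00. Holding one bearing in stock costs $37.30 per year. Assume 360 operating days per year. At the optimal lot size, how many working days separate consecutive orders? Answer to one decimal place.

T ≈ 7.8 days

Annual demand D = 742 × 52 = 38,584.
Q* = √(2DS/H) = √(2 × 38,584 × 338 / 37.3) ≈ 836.22.
Cycle time = Q*/D × 360 = 836.22 / 38,584 × 360 ≈ 7.802 days.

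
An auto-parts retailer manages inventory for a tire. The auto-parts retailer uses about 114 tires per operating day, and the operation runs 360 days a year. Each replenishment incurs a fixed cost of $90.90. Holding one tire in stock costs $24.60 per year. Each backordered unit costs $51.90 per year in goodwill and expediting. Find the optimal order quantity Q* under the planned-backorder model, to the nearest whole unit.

Annual demand D = 114 × 360 = 41,040.
With planned backorders, Q* = √(2DS/H) · √((H+B)/B).
√(2DS/H) = √(2 × 41,040 × 90.9 / 24.6) = 550.723.
√((H+B)/B) = √((24.6+51.9)/51.9) = 1.2141.
Q* ≈ 668.621.

Q* ≈ 669 tires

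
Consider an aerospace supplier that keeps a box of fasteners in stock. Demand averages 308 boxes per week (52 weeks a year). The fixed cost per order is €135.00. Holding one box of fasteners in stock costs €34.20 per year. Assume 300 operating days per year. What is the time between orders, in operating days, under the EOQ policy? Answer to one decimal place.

Annual demand D = 308 × 52 = 16,016.
EOQ = √(2DS/H) = √(2 × 16,016 × 135 / 34.2) ≈ 355.59.
Cycle time = Q*/D × 300 = 355.59 / 16,016 × 300 ≈ 6.661 days.

T ≈ 6.7 days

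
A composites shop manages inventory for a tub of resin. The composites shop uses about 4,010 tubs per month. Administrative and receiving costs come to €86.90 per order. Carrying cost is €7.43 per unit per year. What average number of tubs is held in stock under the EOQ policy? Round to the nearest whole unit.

Average inventory ≈ 530 tubs

Annual demand D = 4,010 × 12 = 48,120.
Q* = √(2DS/H) = √(2 × 48,120 × 86.9 / 7.43) ≈ 1060.95.
Average inventory = Q*/2 ≈ 1060.95 / 2 = 530.473.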